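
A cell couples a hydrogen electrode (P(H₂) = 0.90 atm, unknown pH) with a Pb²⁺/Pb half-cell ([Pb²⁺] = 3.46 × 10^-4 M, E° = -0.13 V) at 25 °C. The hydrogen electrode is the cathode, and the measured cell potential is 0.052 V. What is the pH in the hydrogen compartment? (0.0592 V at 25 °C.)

E°_cell = 0.13 V and n = 2.
log Q = n(E° − E)/0.0592 = 2×(0.13 − 0.052)/0.0592 = 2.635.
With Q = [Pb²⁺]·P(H₂) / [H⁺]^2, solving for [H⁺] gives log[H⁺] = -3.071, so pH = 3.07.

pH = 3.07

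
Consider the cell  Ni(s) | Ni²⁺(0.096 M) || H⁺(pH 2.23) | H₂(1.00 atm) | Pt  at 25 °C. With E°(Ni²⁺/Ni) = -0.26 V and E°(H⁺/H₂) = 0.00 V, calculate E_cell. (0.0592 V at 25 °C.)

0.16 V

The hydrogen couple is the cathode, so E°_cell = 0.26 V; n = 2.
[H⁺] = 10^(−2.23) = 0.0059 M, and Q = [Ni²⁺]·P(H₂) / [H⁺]^2 = 2770.
E = E° − (0.0592/2) log Q = 0.26 − (0.0592/2)(3.442) = 0.158 V.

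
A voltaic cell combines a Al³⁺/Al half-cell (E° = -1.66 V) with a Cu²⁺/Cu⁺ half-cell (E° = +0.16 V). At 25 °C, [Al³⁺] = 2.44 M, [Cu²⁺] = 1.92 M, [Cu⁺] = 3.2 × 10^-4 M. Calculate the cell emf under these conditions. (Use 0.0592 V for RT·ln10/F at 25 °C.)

The Cu²⁺/Cu⁺ couple has the higher reduction potential and acts as the cathode, so E°_cell = +0.16 − (-1.66) = 1.82 V.
Balancing electrons gives n = 3; the reaction quotient is Q = [Al³⁺]·[Cu⁺]^3/[Cu²⁺]^3 = 1.13 × 10^-11.
At 25 °C, E = E° − (0.0592/n) log Q = 1.82 − (0.0592/3)(-10.947) = 1.820 + 0.216 = 2.036 V.

2.04 V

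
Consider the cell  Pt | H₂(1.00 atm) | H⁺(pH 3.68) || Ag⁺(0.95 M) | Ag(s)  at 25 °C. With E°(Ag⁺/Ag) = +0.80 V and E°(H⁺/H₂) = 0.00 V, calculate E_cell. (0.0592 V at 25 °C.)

The Ag⁺/Ag couple is the cathode, so E°_cell = 0.80 V; n = 2.
[H⁺] = 10^(−3.68) = 2.1 × 10^-4 M, and Q = [H⁺]^2 / ([Ag⁺]^2·P(H₂)) = 4.84 × 10^-8.
E = E° − (0.0592/2) log Q = 0.80 − (0.0592/2)(-7.315) = 1.017 V.

1.02 V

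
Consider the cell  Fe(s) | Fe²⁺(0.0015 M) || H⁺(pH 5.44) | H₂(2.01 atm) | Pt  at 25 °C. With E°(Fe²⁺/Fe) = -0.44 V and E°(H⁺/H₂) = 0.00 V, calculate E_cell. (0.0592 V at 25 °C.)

0.19 V

The hydrogen couple is the cathode, so E°_cell = 0.44 V; n = 2.
[H⁺] = 10^(−5.44) = 3.6 × 10^-6 M, and Q = [Fe²⁺]·P(H₂) / [H⁺]^2 = 2.29 × 10^8.
E = E° − (0.0592/2) log Q = 0.44 − (0.0592/2)(8.359) = 0.193 V.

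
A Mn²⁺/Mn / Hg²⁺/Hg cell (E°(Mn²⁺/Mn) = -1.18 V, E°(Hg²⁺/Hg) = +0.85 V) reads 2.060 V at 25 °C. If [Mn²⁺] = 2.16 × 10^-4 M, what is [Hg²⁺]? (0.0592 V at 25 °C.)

0.0022 M

From the Nernst equation, log Q = n(E° − E)/0.0592 = 2(2.03 − 2.060)/0.0592 = -1.014, so Q = 0.0969.
With Q = [Mn²⁺]/[Hg²⁺] and the known concentrations, [Hg²⁺] in the denominator gives [Hg²⁺] = 0.0022 M.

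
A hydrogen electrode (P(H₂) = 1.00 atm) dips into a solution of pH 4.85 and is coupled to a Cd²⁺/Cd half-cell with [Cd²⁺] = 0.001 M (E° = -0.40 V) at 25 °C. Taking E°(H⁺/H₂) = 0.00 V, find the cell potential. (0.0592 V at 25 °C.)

The hydrogen couple is the cathode, so E°_cell = 0.40 V; n = 2.
[H⁺] = 10^(−4.85) = 1.4 × 10^-5 M, and Q = [Cd²⁺]·P(H₂) / [H⁺]^2 = 5.01 × 10^6.
E = E° − (0.0592/2) log Q = 0.40 − (0.0592/2)(6.700) = 0.202 V.

0.20 V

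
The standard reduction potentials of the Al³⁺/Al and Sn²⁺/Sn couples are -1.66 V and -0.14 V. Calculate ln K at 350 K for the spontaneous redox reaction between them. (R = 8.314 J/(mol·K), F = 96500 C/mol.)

E°_cell = -0.14 − (-1.66) = 1.52 V, with n = 6 electrons transferred.
At equilibrium E = 0, so the Nernst equation gives ln K = nFE°/RT = (6)(96500)(1.52)/((8.314)(350)) = 302.44.

ln K = 302.4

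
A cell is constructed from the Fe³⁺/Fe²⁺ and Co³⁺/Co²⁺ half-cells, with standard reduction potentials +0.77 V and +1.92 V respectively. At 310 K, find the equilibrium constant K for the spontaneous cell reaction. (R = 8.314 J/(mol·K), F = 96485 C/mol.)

5 × 10^18

E°_cell = +1.92 − (+0.77) = 1.15 V, with n = 1 electron transferred.
At equilibrium E = 0, so the Nernst equation gives ln K = nFE°/RT = (1)(96485)(1.15)/((8.314)(310)) = 43.05.
K = e^43.05 = 5 × 10^18.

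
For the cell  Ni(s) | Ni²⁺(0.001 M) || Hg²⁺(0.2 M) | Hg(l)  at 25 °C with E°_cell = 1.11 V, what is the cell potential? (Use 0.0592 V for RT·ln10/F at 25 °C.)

1.18 V

Balancing electrons gives n = 2; the reaction quotient is Q = [Ni²⁺]/[Hg²⁺] = 0.00500.
At 25 °C, E = E° − (0.0592/n) log Q = 1.11 − (0.0592/2)(-2.301) = 1.110 + 0.068 = 1.178 V.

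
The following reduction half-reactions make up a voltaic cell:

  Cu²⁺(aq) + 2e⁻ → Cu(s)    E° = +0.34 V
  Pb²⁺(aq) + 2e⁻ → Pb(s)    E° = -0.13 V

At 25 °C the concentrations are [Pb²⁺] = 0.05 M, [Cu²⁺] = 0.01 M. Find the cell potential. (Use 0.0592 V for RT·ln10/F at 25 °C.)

0.449 V

The Cu²⁺/Cu couple has the higher reduction potential and acts as the cathode, so E°_cell = +0.34 − (-0.13) = 0.47 V.
Balancing electrons gives n = 2; the reaction quotient is Q = [Pb²⁺]/[Cu²⁺] = 5.00.
At 25 °C, E = E° − (0.0592/n) log Q = 0.47 − (0.0592/2)(0.699) = 0.470 − 0.021 = 0.449 V.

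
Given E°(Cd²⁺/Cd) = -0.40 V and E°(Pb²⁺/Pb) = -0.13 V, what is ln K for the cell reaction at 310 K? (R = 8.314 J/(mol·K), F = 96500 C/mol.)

ln K = 20.2

E°_cell = -0.13 − (-0.40) = 0.27 V, with n = 2 electrons transferred.
At equilibrium E = 0, so the Nernst equation gives ln K = nFE°/RT = (2)(96500)(0.27)/((8.314)(310)) = 20.22.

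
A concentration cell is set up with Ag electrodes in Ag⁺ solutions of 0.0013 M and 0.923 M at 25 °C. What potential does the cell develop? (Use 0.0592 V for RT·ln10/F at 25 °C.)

0.17 V

Both half-cells are Ag⁺/Ag, so E°_cell = 0. The concentrated side is the cathode; the cell reaction moves Ag⁺ from high to low concentration with n = 1.
Q = [Ag⁺]_dilute/[Ag⁺]_conc = 0.0013/0.923 = 0.00141.
E = 0 − (0.0592/1) log Q = −(0.0592/1)(-2.851) = 0.1688 V.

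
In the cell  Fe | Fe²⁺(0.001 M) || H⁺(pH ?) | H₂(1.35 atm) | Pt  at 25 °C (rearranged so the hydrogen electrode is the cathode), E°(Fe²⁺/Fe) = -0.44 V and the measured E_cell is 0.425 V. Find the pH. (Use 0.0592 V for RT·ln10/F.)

pH = 1.69

E°_cell = 0.44 V and n = 2.
log Q = n(E° − E)/0.0592 = 2×(0.44 − 0.425)/0.0592 = 0.507.
With Q = [Fe²⁺]·P(H₂) / [H⁺]^2, solving for [H⁺] gives log[H⁺] = -1.688, so pH = 1.69.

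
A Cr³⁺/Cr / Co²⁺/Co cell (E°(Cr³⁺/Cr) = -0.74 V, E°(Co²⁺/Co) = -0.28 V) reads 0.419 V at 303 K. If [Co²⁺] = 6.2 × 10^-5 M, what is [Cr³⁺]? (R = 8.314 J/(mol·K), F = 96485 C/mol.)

From the Nernst equation, ln Q = nF(E° − E)/RT = 6×96485×(0.46 − 0.419)/(8.314×303) = 9.422, so Q = 1.24 × 10^4.
With Q = [Cr³⁺]^2/[Co²⁺]^3 and the known concentrations, [Cr³⁺]^2 in the numerator gives [Cr³⁺] = 5.4 × 10^-5 M.

5.4 × 10^-5 M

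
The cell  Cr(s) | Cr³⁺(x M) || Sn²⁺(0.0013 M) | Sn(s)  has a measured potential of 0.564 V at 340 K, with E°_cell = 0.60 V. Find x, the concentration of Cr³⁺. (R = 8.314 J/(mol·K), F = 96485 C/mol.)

0.0019 M

From the Nernst equation, ln Q = nF(E° − E)/RT = 6×96485×(0.60 − 0.564)/(8.314×340) = 7.373, so Q = 1590.
With Q = [Cr³⁺]^2/[Sn²⁺]^3 and the known concentrations, [Cr³⁺]^2 in the numerator gives [Cr³⁺] = 0.0019 M.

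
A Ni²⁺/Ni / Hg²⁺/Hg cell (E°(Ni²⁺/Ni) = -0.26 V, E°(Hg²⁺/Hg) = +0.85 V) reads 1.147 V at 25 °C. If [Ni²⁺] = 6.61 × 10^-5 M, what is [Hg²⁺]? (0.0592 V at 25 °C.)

From the Nernst equation, log Q = n(E° − E)/0.0592 = 2(1.11 − 1.147)/0.0592 = -1.250, so Q = 0.0562.
With Q = [Ni²⁺]/[Hg²⁺] and the known concentrations, [Hg²⁺] in the denominator gives [Hg²⁺] = 0.0012 M.

0.0012 M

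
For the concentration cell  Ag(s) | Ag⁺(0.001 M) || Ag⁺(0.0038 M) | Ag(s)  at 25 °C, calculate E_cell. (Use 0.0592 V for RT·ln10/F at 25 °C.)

0.034 V

Both half-cells are Ag⁺/Ag, so E°_cell = 0. The concentrated side is the cathode; the cell reaction moves Ag⁺ from high to low concentration with n = 1.
Q = [Ag⁺]_dilute/[Ag⁺]_conc = 0.001/0.0038 = 0.263.
E = 0 − (0.0592/1) log Q = −(0.0592/1)(-0.580) = 0.0343 V.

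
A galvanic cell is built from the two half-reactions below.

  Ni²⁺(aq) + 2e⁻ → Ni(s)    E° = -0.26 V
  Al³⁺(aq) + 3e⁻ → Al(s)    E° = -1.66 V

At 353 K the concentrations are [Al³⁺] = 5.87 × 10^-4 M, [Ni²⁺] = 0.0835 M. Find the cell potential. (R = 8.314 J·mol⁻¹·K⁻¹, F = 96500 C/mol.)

The Ni²⁺/Ni couple has the higher reduction potential and acts as the cathode, so E°_cell = -0.26 − (-1.66) = 1.40 V.
Balancing electrons gives n = 6; the reaction quotient is Q = [Al³⁺]^2/[Ni²⁺]^3 = 5.92 × 10^-4.
E = E° − (RT/nF) ln Q = 1.40 − (8.314×353)/(6×96500) × (-7.432) = 1.400 + 0.038 = 1.438 V.

1.44 V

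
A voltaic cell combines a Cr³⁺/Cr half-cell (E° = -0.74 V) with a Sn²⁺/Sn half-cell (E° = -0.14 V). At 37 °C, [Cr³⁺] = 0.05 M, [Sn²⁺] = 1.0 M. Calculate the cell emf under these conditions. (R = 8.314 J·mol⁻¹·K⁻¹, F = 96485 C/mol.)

The Sn²⁺/Sn couple has the higher reduction potential and acts as the cathode, so E°_cell = -0.14 − (-0.74) = 0.60 V.
Balancing electrons gives n = 6; the reaction quotient is Q = [Cr³⁺]^2/[Sn²⁺]^3 = 0.00250.
E = E° − (RT/nF) ln Q = 0.60 − (8.314×310)/(6×96485) × (-5.991) = 0.600 + 0.027 = 0.627 V.

0.627 V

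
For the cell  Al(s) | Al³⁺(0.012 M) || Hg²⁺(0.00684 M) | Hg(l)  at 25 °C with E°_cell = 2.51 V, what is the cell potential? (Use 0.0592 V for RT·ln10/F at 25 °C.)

2.48 V

Balancing electrons gives n = 6; the reaction quotient is Q = [Al³⁺]^2/[Hg²⁺]^3 = 450.
At 25 °C, E = E° − (0.0592/n) log Q = 2.51 − (0.0592/6)(2.653) = 2.510 − 0.026 = 2.484 V.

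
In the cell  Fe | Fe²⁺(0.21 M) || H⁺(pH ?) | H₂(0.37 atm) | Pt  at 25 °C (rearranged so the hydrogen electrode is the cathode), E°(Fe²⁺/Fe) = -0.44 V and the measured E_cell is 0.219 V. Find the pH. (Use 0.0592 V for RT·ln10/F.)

E°_cell = 0.44 V and n = 2.
log Q = n(E° − E)/0.0592 = 2×(0.44 − 0.219)/0.0592 = 7.466.
With Q = [Fe²⁺]·P(H₂) / [H⁺]^2, solving for [H⁺] gives log[H⁺] = -4.288, so pH = 4.29.

pH = 4.29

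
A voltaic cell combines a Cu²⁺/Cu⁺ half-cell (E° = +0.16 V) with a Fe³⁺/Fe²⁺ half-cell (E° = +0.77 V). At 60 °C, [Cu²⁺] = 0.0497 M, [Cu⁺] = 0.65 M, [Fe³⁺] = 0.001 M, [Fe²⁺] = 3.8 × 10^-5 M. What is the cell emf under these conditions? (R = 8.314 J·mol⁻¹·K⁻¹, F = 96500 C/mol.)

0.778 V

The Fe³⁺/Fe²⁺ couple has the higher reduction potential and acts as the cathode, so E°_cell = +0.77 − (+0.16) = 0.61 V.
Balancing electrons gives n = 1; the reaction quotient is Q = [Cu²⁺]·[Fe²⁺]/([Cu⁺]·[Fe³⁺]) = 0.00291.
E = E° − (RT/nF) ln Q = 0.61 − (8.314×333)/(1×96500) × (-5.841) = 0.610 + 0.168 = 0.778 V.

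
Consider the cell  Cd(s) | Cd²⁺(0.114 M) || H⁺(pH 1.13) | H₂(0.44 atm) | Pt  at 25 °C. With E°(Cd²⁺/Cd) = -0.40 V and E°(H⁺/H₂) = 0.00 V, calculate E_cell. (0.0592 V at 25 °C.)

The hydrogen couple is the cathode, so E°_cell = 0.40 V; n = 2.
[H⁺] = 10^(−1.13) = 0.074 M, and Q = [Cd²⁺]·P(H₂) / [H⁺]^2 = 9.13.
E = E° − (0.0592/2) log Q = 0.40 − (0.0592/2)(0.960) = 0.372 V.

0.37 V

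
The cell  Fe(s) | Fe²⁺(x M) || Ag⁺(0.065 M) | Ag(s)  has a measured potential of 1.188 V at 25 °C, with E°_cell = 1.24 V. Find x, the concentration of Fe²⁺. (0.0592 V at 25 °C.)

From the Nernst equation, log Q = n(E° − E)/0.0592 = 2(1.24 − 1.188)/0.0592 = 1.757, so Q = 57.1.
With Q = [Fe²⁺]/[Ag⁺]^2 and the known concentrations, [Fe²⁺] in the numerator gives [Fe²⁺] = 0.24 M.

0.24 M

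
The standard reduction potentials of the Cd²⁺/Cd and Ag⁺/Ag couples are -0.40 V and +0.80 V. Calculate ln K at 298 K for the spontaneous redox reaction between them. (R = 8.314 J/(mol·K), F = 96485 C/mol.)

ln K = 93.5

E°_cell = +0.80 − (-0.40) = 1.20 V, with n = 2 electrons transferred.
At equilibrium E = 0, so the Nernst equation gives ln K = nFE°/RT = (2)(96485)(1.20)/((8.314)(298)) = 93.46.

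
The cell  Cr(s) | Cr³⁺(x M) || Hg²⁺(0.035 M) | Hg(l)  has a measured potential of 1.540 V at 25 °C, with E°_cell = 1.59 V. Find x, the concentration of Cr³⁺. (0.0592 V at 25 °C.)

From the Nernst equation, log Q = n(E° − E)/0.0592 = 6(1.59 − 1.540)/0.0592 = 5.068, so Q = 1.17 × 10^5.
With Q = [Cr³⁺]^2/[Hg²⁺]^3 and the known concentrations, [Cr³⁺]^2 in the numerator gives [Cr³⁺] = 2.2 M.

2.2 M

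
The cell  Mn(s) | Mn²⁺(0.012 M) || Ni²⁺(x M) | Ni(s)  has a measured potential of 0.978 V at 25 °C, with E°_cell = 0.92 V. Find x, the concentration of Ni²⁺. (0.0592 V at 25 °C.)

From the Nernst equation, log Q = n(E° − E)/0.0592 = 2(0.92 − 0.978)/0.0592 = -1.959, so Q = 0.0110.
With Q = [Mn²⁺]/[Ni²⁺] and the known concentrations, [Ni²⁺] in the denominator gives [Ni²⁺] = 1.1 M.

1.1 M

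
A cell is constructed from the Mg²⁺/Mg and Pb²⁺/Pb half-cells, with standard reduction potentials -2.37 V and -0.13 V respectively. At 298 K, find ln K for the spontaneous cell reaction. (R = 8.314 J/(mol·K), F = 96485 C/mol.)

E°_cell = -0.13 − (-2.37) = 2.24 V, with n = 2 electrons transferred.
At equilibrium E = 0, so the Nernst equation gives ln K = nFE°/RT = (2)(96485)(2.24)/((8.314)(298)) = 174.47.

ln K = 174.5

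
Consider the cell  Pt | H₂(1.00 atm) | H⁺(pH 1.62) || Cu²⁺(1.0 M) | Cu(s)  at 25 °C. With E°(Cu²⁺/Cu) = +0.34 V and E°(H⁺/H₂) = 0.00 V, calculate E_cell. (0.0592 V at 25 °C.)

0.44 V

The Cu²⁺/Cu couple is the cathode, so E°_cell = 0.34 V; n = 2.
[H⁺] = 10^(−1.62) = 0.024 M, and Q = [H⁺]^2 / ([Cu²⁺]·P(H₂)) = 5.75 × 10^-4.
E = E° − (0.0592/2) log Q = 0.34 − (0.0592/2)(-3.240) = 0.436 V.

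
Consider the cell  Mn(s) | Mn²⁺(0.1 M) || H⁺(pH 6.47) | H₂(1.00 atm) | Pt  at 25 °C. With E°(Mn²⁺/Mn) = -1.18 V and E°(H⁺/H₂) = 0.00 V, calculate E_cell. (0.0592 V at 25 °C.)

The hydrogen couple is the cathode, so E°_cell = 1.18 V; n = 2.
[H⁺] = 10^(−6.47) = 3.4 × 10^-7 M, and Q = [Mn²⁺]·P(H₂) / [H⁺]^2 = 8.71 × 10^11.
E = E° − (0.0592/2) log Q = 1.18 − (0.0592/2)(11.940) = 0.827 V.

0.83 V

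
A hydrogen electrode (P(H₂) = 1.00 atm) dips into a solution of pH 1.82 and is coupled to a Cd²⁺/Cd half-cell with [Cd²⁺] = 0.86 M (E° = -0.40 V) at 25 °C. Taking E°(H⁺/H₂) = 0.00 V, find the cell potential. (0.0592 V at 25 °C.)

The hydrogen couple is the cathode, so E°_cell = 0.40 V; n = 2.
[H⁺] = 10^(−1.82) = 0.015 M, and Q = [Cd²⁺]·P(H₂) / [H⁺]^2 = 3750.
E = E° − (0.0592/2) log Q = 0.40 − (0.0592/2)(3.574) = 0.294 V.

0.29 V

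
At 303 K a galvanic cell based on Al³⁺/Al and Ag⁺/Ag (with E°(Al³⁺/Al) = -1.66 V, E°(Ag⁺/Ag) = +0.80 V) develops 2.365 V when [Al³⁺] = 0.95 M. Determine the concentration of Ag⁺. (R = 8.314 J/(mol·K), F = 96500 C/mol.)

0.026 M

From the Nernst equation, ln Q = nF(E° − E)/RT = 3×96500×(2.46 − 2.365)/(8.314×303) = 10.917, so Q = 5.51 × 10^4.
With Q = [Al³⁺]/[Ag⁺]^3 and the known concentrations, [Ag⁺]^3 in the denominator gives [Ag⁺] = 0.026 M.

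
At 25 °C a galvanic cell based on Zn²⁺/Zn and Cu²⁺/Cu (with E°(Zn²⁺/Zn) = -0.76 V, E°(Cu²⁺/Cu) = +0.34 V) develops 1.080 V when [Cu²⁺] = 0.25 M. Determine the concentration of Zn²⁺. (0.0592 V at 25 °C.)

From the Nernst equation, log Q = n(E° − E)/0.0592 = 2(1.10 − 1.080)/0.0592 = 0.676, so Q = 4.74.
With Q = [Zn²⁺]/[Cu²⁺] and the known concentrations, [Zn²⁺] in the numerator gives [Zn²⁺] = 1.2 M.

1.2 M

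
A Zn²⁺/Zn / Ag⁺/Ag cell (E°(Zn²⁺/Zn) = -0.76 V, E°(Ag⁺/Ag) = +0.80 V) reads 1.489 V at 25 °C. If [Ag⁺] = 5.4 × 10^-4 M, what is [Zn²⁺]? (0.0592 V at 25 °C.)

7.3 × 10^-5 M

From the Nernst equation, log Q = n(E° − E)/0.0592 = 2(1.56 − 1.489)/0.0592 = 2.399, so Q = 250.
With Q = [Zn²⁺]/[Ag⁺]^2 and the known concentrations, [Zn²⁺] in the numerator gives [Zn²⁺] = 7.3 × 10^-5 M.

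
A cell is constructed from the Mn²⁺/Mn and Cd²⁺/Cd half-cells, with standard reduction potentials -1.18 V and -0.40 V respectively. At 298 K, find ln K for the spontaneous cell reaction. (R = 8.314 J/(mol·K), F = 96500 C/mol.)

E°_cell = -0.40 − (-1.18) = 0.78 V, with n = 2 electrons transferred.
At equilibrium E = 0, so the Nernst equation gives ln K = nFE°/RT = (2)(96500)(0.78)/((8.314)(298)) = 60.76.

ln K = 60.8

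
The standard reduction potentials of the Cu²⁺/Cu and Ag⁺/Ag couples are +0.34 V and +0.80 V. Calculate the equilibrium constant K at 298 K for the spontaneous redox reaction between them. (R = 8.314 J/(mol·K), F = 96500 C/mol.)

3.6 × 10^15

E°_cell = +0.80 − (+0.34) = 0.46 V, with n = 2 electrons transferred.
At equilibrium E = 0, so the Nernst equation gives ln K = nFE°/RT = (2)(96500)(0.46)/((8.314)(298)) = 35.83.
K = e^35.83 = 3.6 × 10^15.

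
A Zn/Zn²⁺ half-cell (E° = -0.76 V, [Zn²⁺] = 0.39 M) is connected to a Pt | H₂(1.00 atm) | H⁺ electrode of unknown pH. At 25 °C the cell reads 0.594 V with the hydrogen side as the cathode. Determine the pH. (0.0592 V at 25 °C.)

pH = 3.01

E°_cell = 0.76 V and n = 2.
log Q = n(E° − E)/0.0592 = 2×(0.76 − 0.594)/0.0592 = 5.608.
With Q = [Zn²⁺]·P(H₂) / [H⁺]^2, solving for [H⁺] gives log[H⁺] = -3.009, so pH = 3.01.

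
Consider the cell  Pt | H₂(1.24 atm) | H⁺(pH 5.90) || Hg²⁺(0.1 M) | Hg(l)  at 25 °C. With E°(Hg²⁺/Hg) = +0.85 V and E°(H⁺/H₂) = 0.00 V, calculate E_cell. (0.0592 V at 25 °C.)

1.17 V

The Hg²⁺/Hg couple is the cathode, so E°_cell = 0.85 V; n = 2.
[H⁺] = 10^(−5.90) = 1.3 × 10^-6 M, and Q = [H⁺]^2 / ([Hg²⁺]·P(H₂)) = 1.28 × 10^-11.
E = E° − (0.0592/2) log Q = 0.85 − (0.0592/2)(-10.893) = 1.172 V.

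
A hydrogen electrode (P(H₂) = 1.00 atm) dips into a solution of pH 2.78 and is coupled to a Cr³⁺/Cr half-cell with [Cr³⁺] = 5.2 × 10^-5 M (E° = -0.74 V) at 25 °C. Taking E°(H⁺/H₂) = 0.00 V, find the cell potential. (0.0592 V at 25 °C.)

The hydrogen couple is the cathode, so E°_cell = 0.74 V; n = 6.
[H⁺] = 10^(−2.78) = 0.0017 M, and Q = [Cr³⁺]^2·P(H₂)^3 / [H⁺]^6 = 1.29 × 10^8.
E = E° − (0.0592/6) log Q = 0.74 − (0.0592/6)(8.112) = 0.660 V.

0.66 V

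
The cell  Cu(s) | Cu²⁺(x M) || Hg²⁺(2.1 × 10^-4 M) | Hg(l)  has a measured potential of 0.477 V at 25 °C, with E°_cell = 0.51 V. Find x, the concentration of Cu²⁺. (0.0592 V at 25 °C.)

0.0027 M

From the Nernst equation, log Q = n(E° − E)/0.0592 = 2(0.51 − 0.477)/0.0592 = 1.115, so Q = 13.0.
With Q = [Cu²⁺]/[Hg²⁺] and the known concentrations, [Cu²⁺] in the numerator gives [Cu²⁺] = 0.0027 M.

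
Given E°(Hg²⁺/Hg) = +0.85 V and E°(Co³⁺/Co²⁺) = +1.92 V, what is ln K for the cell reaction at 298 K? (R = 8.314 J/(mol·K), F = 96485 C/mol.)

E°_cell = +1.92 − (+0.85) = 1.07 V, with n = 2 electrons transferred.
At equilibrium E = 0, so the Nernst equation gives ln K = nFE°/RT = (2)(96485)(1.07)/((8.314)(298)) = 83.34.

ln K = 83.3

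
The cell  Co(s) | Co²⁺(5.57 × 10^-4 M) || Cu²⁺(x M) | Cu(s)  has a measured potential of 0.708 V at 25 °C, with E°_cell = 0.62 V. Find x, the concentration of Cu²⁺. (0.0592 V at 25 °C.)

From the Nernst equation, log Q = n(E° − E)/0.0592 = 2(0.62 − 0.708)/0.0592 = -2.973, so Q = 0.00106.
With Q = [Co²⁺]/[Cu²⁺] and the known concentrations, [Cu²⁺] in the denominator gives [Cu²⁺] = 0.52 M.

0.52 M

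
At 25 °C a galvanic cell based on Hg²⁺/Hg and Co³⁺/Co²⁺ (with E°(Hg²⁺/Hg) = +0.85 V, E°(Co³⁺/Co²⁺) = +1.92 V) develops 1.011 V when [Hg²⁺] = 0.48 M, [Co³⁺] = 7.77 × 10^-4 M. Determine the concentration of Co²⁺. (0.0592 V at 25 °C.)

0.011 M

From the Nernst equation, log Q = n(E° − E)/0.0592 = 2(1.07 − 1.011)/0.0592 = 1.993, so Q = 98.5.
With Q = [Hg²⁺]·[Co²⁺]^2/[Co³⁺]^2 and the known concentrations, [Co²⁺]^2 in the numerator gives [Co²⁺] = 0.011 M.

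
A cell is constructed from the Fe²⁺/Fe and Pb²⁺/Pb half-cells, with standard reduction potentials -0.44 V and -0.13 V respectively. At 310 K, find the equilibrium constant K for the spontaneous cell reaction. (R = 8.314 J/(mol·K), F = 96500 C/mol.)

E°_cell = -0.13 − (-0.44) = 0.31 V, with n = 2 electrons transferred.
At equilibrium E = 0, so the Nernst equation gives ln K = nFE°/RT = (2)(96500)(0.31)/((8.314)(310)) = 23.21.
K = e^23.21 = 1.2 × 10^10.

1.2 × 10^10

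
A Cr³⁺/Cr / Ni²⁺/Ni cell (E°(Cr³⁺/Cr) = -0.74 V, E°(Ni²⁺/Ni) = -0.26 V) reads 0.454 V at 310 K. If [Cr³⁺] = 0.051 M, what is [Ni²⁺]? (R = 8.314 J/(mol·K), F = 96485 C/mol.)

0.02 M

From the Nernst equation, ln Q = nF(E° − E)/RT = 6×96485×(0.48 − 0.454)/(8.314×310) = 5.840, so Q = 344.
With Q = [Cr³⁺]^2/[Ni²⁺]^3 and the known concentrations, [Ni²⁺]^3 in the denominator gives [Ni²⁺] = 0.02 M.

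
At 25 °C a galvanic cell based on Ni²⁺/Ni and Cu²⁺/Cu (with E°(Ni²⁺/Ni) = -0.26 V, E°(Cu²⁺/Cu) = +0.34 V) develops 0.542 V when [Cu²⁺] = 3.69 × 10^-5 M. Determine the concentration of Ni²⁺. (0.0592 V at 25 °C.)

0.0034 M

From the Nernst equation, log Q = n(E° − E)/0.0592 = 2(0.60 − 0.542)/0.0592 = 1.959, so Q = 91.1.
With Q = [Ni²⁺]/[Cu²⁺] and the known concentrations, [Ni²⁺] in the numerator gives [Ni²⁺] = 0.0034 M.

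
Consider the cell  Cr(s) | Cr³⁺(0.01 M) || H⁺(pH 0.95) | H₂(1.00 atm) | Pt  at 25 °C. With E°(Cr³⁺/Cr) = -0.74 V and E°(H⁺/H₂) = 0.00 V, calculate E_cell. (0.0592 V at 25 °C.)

The hydrogen couple is the cathode, so E°_cell = 0.74 V; n = 6.
[H⁺] = 10^(−0.95) = 0.11 M, and Q = [Cr³⁺]^2·P(H₂)^3 / [H⁺]^6 = 50.1.
E = E° − (0.0592/6) log Q = 0.74 − (0.0592/6)(1.700) = 0.723 V.

0.72 V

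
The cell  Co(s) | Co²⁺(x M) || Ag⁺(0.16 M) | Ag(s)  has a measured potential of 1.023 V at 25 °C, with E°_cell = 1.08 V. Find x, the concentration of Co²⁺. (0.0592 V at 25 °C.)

From the Nernst equation, log Q = n(E° − E)/0.0592 = 2(1.08 − 1.023)/0.0592 = 1.926, so Q = 84.3.
With Q = [Co²⁺]/[Ag⁺]^2 and the known concentrations, [Co²⁺] in the numerator gives [Co²⁺] = 2.2 M.

2.2 M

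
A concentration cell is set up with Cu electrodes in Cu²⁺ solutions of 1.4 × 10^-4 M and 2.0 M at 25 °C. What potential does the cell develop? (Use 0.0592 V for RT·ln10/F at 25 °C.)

Both half-cells are Cu²⁺/Cu, so E°_cell = 0. The concentrated side is the cathode; the cell reaction moves Cu²⁺ from high to low concentration with n = 2.
Q = [Cu²⁺]_dilute/[Cu²⁺]_conc = 1.4 × 10^-4/2.0 = 7 × 10^-5.
E = 0 − (0.0592/2) log Q = −(0.0592/2)(-4.155) = 0.1230 V.

0.12 V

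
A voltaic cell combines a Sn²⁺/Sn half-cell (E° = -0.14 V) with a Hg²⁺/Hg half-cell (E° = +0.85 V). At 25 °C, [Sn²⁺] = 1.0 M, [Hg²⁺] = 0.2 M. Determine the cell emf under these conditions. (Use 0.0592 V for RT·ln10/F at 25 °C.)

The Hg²⁺/Hg couple has the higher reduction potential and acts as the cathode, so E°_cell = +0.85 − (-0.14) = 0.99 V.
Balancing electrons gives n = 2; the reaction quotient is Q = [Sn²⁺]/[Hg²⁺] = 5.00.
At 25 °C, E = E° − (0.0592/n) log Q = 0.99 − (0.0592/2)(0.699) = 0.990 − 0.021 = 0.969 V.

0.969 V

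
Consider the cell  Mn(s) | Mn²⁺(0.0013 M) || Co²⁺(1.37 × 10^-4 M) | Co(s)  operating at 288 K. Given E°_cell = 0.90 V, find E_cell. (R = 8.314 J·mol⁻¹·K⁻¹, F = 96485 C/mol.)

0.872 V

Balancing electrons gives n = 2; the reaction quotient is Q = [Mn²⁺]/[Co²⁺] = 9.49.
E = E° − (RT/nF) ln Q = 0.90 − (8.314×288)/(2×96485) × (2.250) = 0.900 − 0.028 = 0.872 V.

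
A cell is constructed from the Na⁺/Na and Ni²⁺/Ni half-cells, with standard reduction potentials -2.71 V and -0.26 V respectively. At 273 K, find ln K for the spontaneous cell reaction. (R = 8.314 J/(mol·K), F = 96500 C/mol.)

ln K = 208.3

E°_cell = -0.26 − (-2.71) = 2.45 V, with n = 2 electrons transferred.
At equilibrium E = 0, so the Nernst equation gives ln K = nFE°/RT = (2)(96500)(2.45)/((8.314)(273)) = 208.33.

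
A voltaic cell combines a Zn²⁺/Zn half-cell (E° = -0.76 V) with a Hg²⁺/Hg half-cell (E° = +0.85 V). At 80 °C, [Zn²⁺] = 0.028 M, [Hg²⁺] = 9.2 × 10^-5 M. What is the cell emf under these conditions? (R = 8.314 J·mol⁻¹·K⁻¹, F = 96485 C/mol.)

The Hg²⁺/Hg couple has the higher reduction potential and acts as the cathode, so E°_cell = +0.85 − (-0.76) = 1.61 V.
Balancing electrons gives n = 2; the reaction quotient is Q = [Zn²⁺]/[Hg²⁺] = 304.
E = E° − (RT/nF) ln Q = 1.61 − (8.314×353)/(2×96485) × (5.718) = 1.610 − 0.087 = 1.523 V.

1.52 V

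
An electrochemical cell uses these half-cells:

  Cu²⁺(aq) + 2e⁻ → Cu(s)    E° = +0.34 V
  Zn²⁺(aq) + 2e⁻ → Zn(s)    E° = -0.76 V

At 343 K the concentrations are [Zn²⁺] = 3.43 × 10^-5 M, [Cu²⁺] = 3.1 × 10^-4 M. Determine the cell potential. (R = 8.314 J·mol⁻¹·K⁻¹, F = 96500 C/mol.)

1.13 V

The Cu²⁺/Cu couple has the higher reduction potential and acts as the cathode, so E°_cell = +0.34 − (-0.76) = 1.10 V.
Balancing electrons gives n = 2; the reaction quotient is Q = [Zn²⁺]/[Cu²⁺] = 0.111.
E = E° − (RT/nF) ln Q = 1.10 − (8.314×343)/(2×96500) × (-2.201) = 1.100 + 0.033 = 1.133 V.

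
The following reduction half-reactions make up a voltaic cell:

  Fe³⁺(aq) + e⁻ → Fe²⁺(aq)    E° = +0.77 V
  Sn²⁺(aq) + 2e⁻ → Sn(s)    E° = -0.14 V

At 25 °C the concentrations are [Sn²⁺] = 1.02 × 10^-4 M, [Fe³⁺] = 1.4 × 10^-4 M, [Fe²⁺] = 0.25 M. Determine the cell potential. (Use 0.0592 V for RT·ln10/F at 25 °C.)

The Fe³⁺/Fe²⁺ couple has the higher reduction potential and acts as the cathode, so E°_cell = +0.77 − (-0.14) = 0.91 V.
Balancing electrons gives n = 2; the reaction quotient is Q = [Sn²⁺]·[Fe²⁺]^2/[Fe³⁺]^2 = 325.
At 25 °C, E = E° − (0.0592/n) log Q = 0.91 − (0.0592/2)(2.512) = 0.910 − 0.074 = 0.836 V.

0.836 V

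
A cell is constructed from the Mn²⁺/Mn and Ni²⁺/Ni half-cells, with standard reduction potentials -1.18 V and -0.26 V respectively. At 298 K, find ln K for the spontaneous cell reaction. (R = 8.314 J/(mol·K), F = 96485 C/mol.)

ln K = 71.7

E°_cell = -0.26 − (-1.18) = 0.92 V, with n = 2 electrons transferred.
At equilibrium E = 0, so the Nernst equation gives ln K = nFE°/RT = (2)(96485)(0.92)/((8.314)(298)) = 71.66.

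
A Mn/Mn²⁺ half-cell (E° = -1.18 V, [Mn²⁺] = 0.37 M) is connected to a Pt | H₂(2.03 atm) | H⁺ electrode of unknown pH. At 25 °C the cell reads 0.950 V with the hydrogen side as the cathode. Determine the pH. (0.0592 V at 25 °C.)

E°_cell = 1.18 V and n = 2.
log Q = n(E° − E)/0.0592 = 2×(1.18 − 0.950)/0.0592 = 7.770.
With Q = [Mn²⁺]·P(H₂) / [H⁺]^2, solving for [H⁺] gives log[H⁺] = -3.947, so pH = 3.95.

pH = 3.95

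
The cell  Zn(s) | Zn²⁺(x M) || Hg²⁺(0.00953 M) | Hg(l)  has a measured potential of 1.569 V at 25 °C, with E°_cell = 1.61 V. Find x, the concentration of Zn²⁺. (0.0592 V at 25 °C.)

From the Nernst equation, log Q = n(E° − E)/0.0592 = 2(1.61 − 1.569)/0.0592 = 1.385, so Q = 24.3.
With Q = [Zn²⁺]/[Hg²⁺] and the known concentrations, [Zn²⁺] in the numerator gives [Zn²⁺] = 0.23 M.

0.23 M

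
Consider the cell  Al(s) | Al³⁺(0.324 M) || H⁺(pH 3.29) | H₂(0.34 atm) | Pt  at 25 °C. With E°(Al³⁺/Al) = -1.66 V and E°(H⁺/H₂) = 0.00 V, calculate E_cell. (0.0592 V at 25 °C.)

1.49 V

The hydrogen couple is the cathode, so E°_cell = 1.66 V; n = 6.
[H⁺] = 10^(−3.29) = 5.1 × 10^-4 M, and Q = [Al³⁺]^2·P(H₂)^3 / [H⁺]^6 = 2.27 × 10^17.
E = E° − (0.0592/6) log Q = 1.66 − (0.0592/6)(17.356) = 1.489 V.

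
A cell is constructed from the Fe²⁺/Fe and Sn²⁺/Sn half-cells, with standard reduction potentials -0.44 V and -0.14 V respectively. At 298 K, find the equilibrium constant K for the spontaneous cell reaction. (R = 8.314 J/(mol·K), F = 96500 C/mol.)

E°_cell = -0.14 − (-0.44) = 0.30 V, with n = 2 electrons transferred.
At equilibrium E = 0, so the Nernst equation gives ln K = nFE°/RT = (2)(96500)(0.30)/((8.314)(298)) = 23.37.
K = e^23.37 = 1.4 × 10^10.

1.4 × 10^10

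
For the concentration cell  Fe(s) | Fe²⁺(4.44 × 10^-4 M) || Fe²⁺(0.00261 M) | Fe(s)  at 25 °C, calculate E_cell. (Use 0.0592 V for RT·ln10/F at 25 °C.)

0.023 V

Both half-cells are Fe²⁺/Fe, so E°_cell = 0. The concentrated side is the cathode; the cell reaction moves Fe²⁺ from high to low concentration with n = 2.
Q = [Fe²⁺]_dilute/[Fe²⁺]_conc = 4.44 × 10^-4/0.00261 = 0.170.
E = 0 − (0.0592/2) log Q = −(0.0592/2)(-0.769) = 0.0228 V.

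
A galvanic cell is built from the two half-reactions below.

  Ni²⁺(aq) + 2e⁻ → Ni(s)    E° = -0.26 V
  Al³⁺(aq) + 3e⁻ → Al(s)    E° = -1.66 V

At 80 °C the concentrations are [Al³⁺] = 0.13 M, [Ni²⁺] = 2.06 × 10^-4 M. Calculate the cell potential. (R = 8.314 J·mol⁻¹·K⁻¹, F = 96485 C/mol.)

The Ni²⁺/Ni couple has the higher reduction potential and acts as the cathode, so E°_cell = -0.26 − (-1.66) = 1.40 V.
Balancing electrons gives n = 6; the reaction quotient is Q = [Al³⁺]^2/[Ni²⁺]^3 = 1.93 × 10^9.
E = E° − (RT/nF) ln Q = 1.40 − (8.314×353)/(6×96485) × (21.382) = 1.400 − 0.108 = 1.292 V.

1.29 V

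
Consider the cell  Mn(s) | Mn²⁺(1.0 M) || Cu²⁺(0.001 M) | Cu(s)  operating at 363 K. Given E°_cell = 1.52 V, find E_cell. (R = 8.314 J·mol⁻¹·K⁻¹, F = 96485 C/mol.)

Balancing electrons gives n = 2; the reaction quotient is Q = [Mn²⁺]/[Cu²⁺] = 1000.
E = E° − (RT/nF) ln Q = 1.52 − (8.314×363)/(2×96485) × (6.908) = 1.520 − 0.108 = 1.412 V.

1.41 V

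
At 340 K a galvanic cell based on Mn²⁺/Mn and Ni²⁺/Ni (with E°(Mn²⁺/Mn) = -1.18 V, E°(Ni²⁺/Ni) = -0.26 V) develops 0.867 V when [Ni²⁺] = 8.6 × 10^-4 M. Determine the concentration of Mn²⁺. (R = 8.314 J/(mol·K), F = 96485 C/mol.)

0.032 M

From the Nernst equation, ln Q = nF(E° − E)/RT = 2×96485×(0.92 − 0.867)/(8.314×340) = 3.618, so Q = 37.3.
With Q = [Mn²⁺]/[Ni²⁺] and the known concentrations, [Mn²⁺] in the numerator gives [Mn²⁺] = 0.032 M.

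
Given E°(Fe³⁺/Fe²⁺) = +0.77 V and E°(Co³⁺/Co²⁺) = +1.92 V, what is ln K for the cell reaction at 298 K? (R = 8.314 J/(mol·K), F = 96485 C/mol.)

ln K = 44.8

E°_cell = +1.92 − (+0.77) = 1.15 V, with n = 1 electron transferred.
At equilibrium E = 0, so the Nernst equation gives ln K = nFE°/RT = (1)(96485)(1.15)/((8.314)(298)) = 44.78.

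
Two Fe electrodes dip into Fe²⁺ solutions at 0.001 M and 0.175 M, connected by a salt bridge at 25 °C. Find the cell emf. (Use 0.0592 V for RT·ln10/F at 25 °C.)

0.066 V

Both half-cells are Fe²⁺/Fe, so E°_cell = 0. The concentrated side is the cathode; the cell reaction moves Fe²⁺ from high to low concentration with n = 2.
Q = [Fe²⁺]_dilute/[Fe²⁺]_conc = 0.001/0.175 = 0.00571.
E = 0 − (0.0592/2) log Q = −(0.0592/2)(-2.243) = 0.0664 V.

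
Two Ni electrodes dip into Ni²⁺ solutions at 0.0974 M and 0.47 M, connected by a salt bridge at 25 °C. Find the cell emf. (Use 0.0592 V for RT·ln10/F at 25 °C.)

0.020 V

Both half-cells are Ni²⁺/Ni, so E°_cell = 0. The concentrated side is the cathode; the cell reaction moves Ni²⁺ from high to low concentration with n = 2.
Q = [Ni²⁺]_dilute/[Ni²⁺]_conc = 0.0974/0.47 = 0.207.
E = 0 − (0.0592/2) log Q = −(0.0592/2)(-0.684) = 0.0202 V.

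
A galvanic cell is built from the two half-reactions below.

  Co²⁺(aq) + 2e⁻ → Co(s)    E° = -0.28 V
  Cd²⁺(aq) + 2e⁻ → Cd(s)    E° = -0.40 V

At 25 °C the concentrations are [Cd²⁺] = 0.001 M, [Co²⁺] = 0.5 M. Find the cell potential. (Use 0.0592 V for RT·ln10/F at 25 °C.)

0.200 V

The Co²⁺/Co couple has the higher reduction potential and acts as the cathode, so E°_cell = -0.28 − (-0.40) = 0.12 V.
Balancing electrons gives n = 2; the reaction quotient is Q = [Cd²⁺]/[Co²⁺] = 0.00200.
At 25 °C, E = E° − (0.0592/n) log Q = 0.12 − (0.0592/2)(-2.699) = 0.120 + 0.080 = 0.200 V.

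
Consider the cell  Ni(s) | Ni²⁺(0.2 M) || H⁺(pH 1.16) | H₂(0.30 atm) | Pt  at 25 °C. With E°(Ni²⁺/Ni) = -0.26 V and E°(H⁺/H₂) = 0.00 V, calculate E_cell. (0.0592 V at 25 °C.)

The hydrogen couple is the cathode, so E°_cell = 0.26 V; n = 2.
[H⁺] = 10^(−1.16) = 0.069 M, and Q = [Ni²⁺]·P(H₂) / [H⁺]^2 = 12.5.
E = E° − (0.0592/2) log Q = 0.26 − (0.0592/2)(1.098) = 0.227 V.

0.23 V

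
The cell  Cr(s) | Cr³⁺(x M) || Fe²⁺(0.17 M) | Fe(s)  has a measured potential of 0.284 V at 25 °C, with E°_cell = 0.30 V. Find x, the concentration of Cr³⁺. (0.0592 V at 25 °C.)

From the Nernst equation, log Q = n(E° − E)/0.0592 = 6(0.30 − 0.284)/0.0592 = 1.622, so Q = 41.8.
With Q = [Cr³⁺]^2/[Fe²⁺]^3 and the known concentrations, [Cr³⁺]^2 in the numerator gives [Cr³⁺] = 0.45 M.

0.45 M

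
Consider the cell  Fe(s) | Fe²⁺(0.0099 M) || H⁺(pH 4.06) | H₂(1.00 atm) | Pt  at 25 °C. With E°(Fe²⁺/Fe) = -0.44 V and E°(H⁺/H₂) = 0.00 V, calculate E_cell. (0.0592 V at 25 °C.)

0.26 V

The hydrogen couple is the cathode, so E°_cell = 0.44 V; n = 2.
[H⁺] = 10^(−4.06) = 8.7 × 10^-5 M, and Q = [Fe²⁺]·P(H₂) / [H⁺]^2 = 1.31 × 10^6.
E = E° − (0.0592/2) log Q = 0.44 − (0.0592/2)(6.116) = 0.259 V.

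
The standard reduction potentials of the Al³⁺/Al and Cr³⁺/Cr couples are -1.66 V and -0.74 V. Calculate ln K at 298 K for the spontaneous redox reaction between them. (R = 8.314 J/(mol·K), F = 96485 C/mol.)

E°_cell = -0.74 − (-1.66) = 0.92 V, with n = 3 electrons transferred.
At equilibrium E = 0, so the Nernst equation gives ln K = nFE°/RT = (3)(96485)(0.92)/((8.314)(298)) = 107.48.

ln K = 107.5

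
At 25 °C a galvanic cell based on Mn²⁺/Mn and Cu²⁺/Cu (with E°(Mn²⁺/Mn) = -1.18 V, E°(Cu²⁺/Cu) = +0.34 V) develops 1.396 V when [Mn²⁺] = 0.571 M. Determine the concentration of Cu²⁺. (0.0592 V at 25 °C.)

3.7 × 10^-5 M

From the Nernst equation, log Q = n(E° − E)/0.0592 = 2(1.52 − 1.396)/0.0592 = 4.189, so Q = 1.55 × 10^4.
With Q = [Mn²⁺]/[Cu²⁺] and the known concentrations, [Cu²⁺] in the denominator gives [Cu²⁺] = 3.7 × 10^-5 M.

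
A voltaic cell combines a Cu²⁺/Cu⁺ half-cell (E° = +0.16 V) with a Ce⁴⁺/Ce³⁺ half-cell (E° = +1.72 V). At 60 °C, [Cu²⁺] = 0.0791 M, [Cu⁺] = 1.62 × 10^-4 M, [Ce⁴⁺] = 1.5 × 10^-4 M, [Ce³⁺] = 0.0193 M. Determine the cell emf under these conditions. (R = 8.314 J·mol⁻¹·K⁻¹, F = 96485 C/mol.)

1.24 V

The Ce⁴⁺/Ce³⁺ couple has the higher reduction potential and acts as the cathode, so E°_cell = +1.72 − (+0.16) = 1.56 V.
Balancing electrons gives n = 1; the reaction quotient is Q = [Cu²⁺]·[Ce³⁺]/([Cu⁺]·[Ce⁴⁺]) = 6.28 × 10^4.
E = E° − (RT/nF) ln Q = 1.56 − (8.314×333)/(1×96485) × (11.048) = 1.560 − 0.317 = 1.243 V.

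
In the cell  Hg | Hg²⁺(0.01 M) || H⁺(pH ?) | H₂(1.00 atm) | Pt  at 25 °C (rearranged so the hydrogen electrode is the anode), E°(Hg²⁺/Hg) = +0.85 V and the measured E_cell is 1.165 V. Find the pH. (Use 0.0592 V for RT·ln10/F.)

E°_cell = 0.85 V and n = 2.
log Q = n(E° − E)/0.0592 = 2×(0.85 − 1.165)/0.0592 = -10.642.
With Q = [H⁺]^2 / ([Hg²⁺]·P(H₂)), solving for [H⁺] gives log[H⁺] = -6.321, so pH = 6.32.

pH = 6.32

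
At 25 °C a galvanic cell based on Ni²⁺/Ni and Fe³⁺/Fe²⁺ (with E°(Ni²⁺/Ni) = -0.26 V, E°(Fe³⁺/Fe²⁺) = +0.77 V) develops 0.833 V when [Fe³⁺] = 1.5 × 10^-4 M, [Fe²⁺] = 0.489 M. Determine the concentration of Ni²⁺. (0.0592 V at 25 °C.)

0.43 M

From the Nernst equation, log Q = n(E° − E)/0.0592 = 2(1.03 − 0.833)/0.0592 = 6.655, so Q = 4.52 × 10^6.
With Q = [Ni²⁺]·[Fe²⁺]^2/[Fe³⁺]^2 and the known concentrations, [Ni²⁺] in the numerator gives [Ni²⁺] = 0.43 M.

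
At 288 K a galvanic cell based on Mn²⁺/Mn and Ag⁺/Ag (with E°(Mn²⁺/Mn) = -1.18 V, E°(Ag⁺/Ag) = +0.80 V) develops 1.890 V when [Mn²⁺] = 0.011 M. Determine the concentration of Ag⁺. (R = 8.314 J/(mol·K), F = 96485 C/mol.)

0.0028 M

From the Nernst equation, ln Q = nF(E° − E)/RT = 2×96485×(1.98 − 1.890)/(8.314×288) = 7.253, so Q = 1410.
With Q = [Mn²⁺]/[Ag⁺]^2 and the known concentrations, [Ag⁺]^2 in the denominator gives [Ag⁺] = 0.0028 M.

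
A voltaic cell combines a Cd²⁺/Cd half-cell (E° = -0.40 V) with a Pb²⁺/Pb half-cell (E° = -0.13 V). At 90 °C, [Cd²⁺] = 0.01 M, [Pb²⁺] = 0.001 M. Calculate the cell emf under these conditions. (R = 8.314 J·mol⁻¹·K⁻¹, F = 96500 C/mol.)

0.234 V

The Pb²⁺/Pb couple has the higher reduction potential and acts as the cathode, so E°_cell = -0.13 − (-0.40) = 0.27 V.
Balancing electrons gives n = 2; the reaction quotient is Q = [Cd²⁺]/[Pb²⁺] = 10.0.
E = E° − (RT/nF) ln Q = 0.27 − (8.314×363)/(2×96500) × (2.303) = 0.270 − 0.036 = 0.234 V.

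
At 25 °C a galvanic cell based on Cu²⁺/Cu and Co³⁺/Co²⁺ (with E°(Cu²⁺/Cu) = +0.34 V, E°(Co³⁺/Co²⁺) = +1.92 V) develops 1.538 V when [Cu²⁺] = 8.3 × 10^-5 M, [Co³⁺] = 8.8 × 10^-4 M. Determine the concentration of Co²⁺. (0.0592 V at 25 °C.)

From the Nernst equation, log Q = n(E° − E)/0.0592 = 2(1.58 − 1.538)/0.0592 = 1.419, so Q = 26.2.
With Q = [Cu²⁺]·[Co²⁺]^2/[Co³⁺]^2 and the known concentrations, [Co²⁺]^2 in the numerator gives [Co²⁺] = 0.49 M.

0.49 M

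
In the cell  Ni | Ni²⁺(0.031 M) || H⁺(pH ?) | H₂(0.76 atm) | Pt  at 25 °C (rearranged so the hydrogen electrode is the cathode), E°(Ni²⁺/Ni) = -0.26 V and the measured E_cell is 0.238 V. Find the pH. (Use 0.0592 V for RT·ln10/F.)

pH = 1.19

E°_cell = 0.26 V and n = 2.
log Q = n(E° − E)/0.0592 = 2×(0.26 − 0.238)/0.0592 = 0.743.
With Q = [Ni²⁺]·P(H₂) / [H⁺]^2, solving for [H⁺] gives log[H⁺] = -1.186, so pH = 1.19.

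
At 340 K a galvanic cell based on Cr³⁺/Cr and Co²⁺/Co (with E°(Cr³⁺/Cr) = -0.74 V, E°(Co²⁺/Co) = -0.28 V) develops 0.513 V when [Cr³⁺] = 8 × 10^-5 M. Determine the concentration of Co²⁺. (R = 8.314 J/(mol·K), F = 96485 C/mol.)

From the Nernst equation, ln Q = nF(E° − E)/RT = 6×96485×(0.46 − 0.513)/(8.314×340) = -10.854, so Q = 1.93 × 10^-5.
With Q = [Cr³⁺]^2/[Co²⁺]^3 and the known concentrations, [Co²⁺]^3 in the denominator gives [Co²⁺] = 0.069 M.

0.069 M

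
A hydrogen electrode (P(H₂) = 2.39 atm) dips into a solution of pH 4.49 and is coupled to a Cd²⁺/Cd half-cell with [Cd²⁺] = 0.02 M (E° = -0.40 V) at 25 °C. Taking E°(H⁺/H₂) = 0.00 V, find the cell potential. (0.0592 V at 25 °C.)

0.17 V

The hydrogen couple is the cathode, so E°_cell = 0.40 V; n = 2.
[H⁺] = 10^(−4.49) = 3.2 × 10^-5 M, and Q = [Cd²⁺]·P(H₂) / [H⁺]^2 = 4.56 × 10^7.
E = E° − (0.0592/2) log Q = 0.40 − (0.0592/2)(7.659) = 0.173 V.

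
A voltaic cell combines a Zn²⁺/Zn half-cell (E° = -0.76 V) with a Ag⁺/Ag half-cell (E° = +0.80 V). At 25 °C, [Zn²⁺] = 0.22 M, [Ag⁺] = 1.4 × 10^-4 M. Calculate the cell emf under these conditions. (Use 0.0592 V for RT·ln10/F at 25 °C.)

1.35 V

The Ag⁺/Ag couple has the higher reduction potential and acts as the cathode, so E°_cell = +0.80 − (-0.76) = 1.56 V.
Balancing electrons gives n = 2; the reaction quotient is Q = [Zn²⁺]/[Ag⁺]^2 = 1.12 × 10^7.
At 25 °C, E = E° − (0.0592/n) log Q = 1.56 − (0.0592/2)(7.050) = 1.560 − 0.209 = 1.351 V.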